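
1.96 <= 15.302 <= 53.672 True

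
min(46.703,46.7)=46.7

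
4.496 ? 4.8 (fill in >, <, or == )<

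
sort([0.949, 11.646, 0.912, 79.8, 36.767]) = [0.912, 0.949, 11.646, 36.767, 79.8]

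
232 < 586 True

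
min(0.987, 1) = 0.987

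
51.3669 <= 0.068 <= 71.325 False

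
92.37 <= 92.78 True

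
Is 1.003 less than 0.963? No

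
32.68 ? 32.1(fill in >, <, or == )>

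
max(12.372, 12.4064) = 12.4064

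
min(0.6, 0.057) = 0.057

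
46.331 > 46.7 False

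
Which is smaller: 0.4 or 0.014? 0.014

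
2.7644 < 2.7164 False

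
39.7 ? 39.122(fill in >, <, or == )>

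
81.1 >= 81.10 True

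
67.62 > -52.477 True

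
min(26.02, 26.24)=26.02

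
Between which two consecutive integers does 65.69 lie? 65 and 66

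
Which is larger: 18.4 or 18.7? 18.7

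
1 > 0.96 True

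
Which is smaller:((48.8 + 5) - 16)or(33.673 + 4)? (33.673 + 4)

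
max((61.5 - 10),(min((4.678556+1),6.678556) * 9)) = 51.5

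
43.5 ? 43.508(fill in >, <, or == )<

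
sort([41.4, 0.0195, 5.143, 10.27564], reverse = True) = [41.4, 10.27564, 5.143, 0.0195]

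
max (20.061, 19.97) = 20.061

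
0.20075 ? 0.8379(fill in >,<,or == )<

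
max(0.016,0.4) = 0.4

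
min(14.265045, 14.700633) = 14.265045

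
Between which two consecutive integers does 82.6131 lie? 82 and 83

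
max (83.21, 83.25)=83.25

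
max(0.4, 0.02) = 0.4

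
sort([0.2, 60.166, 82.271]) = [0.2, 60.166, 82.271]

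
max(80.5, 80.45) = 80.5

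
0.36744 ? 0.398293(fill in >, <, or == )<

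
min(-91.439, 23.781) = -91.439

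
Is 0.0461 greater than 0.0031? Yes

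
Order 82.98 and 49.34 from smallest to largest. 49.34, 82.98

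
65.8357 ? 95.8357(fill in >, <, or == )<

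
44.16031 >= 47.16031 False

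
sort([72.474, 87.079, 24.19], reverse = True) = [87.079, 72.474, 24.19]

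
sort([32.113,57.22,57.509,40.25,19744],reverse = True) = [19744,57.509,57.22,40.25,32.113]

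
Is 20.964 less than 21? Yes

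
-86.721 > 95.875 False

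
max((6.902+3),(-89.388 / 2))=9.902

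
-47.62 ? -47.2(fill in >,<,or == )<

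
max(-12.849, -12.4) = -12.4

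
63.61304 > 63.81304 False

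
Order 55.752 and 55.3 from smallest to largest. 55.3, 55.752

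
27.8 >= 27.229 True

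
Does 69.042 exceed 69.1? No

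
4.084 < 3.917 False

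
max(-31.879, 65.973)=65.973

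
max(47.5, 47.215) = 47.5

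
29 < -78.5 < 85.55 False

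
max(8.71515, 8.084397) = 8.71515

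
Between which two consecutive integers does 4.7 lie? 4 and 5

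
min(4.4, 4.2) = 4.2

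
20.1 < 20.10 False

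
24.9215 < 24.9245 True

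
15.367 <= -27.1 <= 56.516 False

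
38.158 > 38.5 False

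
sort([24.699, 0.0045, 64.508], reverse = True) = [64.508, 24.699, 0.0045]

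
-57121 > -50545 False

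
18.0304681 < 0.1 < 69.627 False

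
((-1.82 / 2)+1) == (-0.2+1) False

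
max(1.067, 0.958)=1.067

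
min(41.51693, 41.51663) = 41.51663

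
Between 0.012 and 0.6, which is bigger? 0.6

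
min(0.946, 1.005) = 0.946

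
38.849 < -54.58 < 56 False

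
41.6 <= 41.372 False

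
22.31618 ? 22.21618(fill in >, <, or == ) >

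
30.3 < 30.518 True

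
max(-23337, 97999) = 97999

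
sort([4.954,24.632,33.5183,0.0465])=[0.0465,4.954,24.632,33.5183]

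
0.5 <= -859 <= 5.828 False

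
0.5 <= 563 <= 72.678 False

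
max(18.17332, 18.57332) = 18.57332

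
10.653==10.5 False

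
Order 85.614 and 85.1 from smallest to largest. 85.1, 85.614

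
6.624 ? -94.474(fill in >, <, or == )>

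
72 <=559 True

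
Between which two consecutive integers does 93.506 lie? 93 and 94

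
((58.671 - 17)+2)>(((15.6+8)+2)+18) True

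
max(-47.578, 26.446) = 26.446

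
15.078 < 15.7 True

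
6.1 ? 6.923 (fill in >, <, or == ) <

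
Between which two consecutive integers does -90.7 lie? -91 and -90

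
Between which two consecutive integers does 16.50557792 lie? 16 and 17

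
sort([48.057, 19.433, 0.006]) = [0.006, 19.433, 48.057]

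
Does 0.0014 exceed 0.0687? No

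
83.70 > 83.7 False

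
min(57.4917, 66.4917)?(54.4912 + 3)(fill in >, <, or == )>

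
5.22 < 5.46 True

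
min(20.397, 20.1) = 20.1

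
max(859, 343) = 859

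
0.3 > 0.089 True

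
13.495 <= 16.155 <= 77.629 True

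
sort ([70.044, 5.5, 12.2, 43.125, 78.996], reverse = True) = [78.996, 70.044, 43.125, 12.2, 5.5]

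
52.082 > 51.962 True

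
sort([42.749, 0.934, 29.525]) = [0.934, 29.525, 42.749]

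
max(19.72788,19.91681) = 19.91681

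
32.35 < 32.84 True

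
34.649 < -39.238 False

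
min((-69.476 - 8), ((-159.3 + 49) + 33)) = -77.476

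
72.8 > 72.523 True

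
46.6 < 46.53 False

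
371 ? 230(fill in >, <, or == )>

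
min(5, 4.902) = 4.902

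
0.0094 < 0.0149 True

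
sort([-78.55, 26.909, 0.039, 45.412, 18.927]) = [-78.55, 0.039, 18.927, 26.909, 45.412]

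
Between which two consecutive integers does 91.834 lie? 91 and 92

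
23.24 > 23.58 False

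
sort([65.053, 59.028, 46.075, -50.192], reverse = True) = [65.053, 59.028, 46.075, -50.192]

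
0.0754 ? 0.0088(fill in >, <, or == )>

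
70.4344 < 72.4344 True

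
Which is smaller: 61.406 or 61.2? 61.2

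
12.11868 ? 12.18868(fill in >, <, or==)<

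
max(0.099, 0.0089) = 0.099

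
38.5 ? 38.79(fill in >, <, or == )<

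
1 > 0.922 True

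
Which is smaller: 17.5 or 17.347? 17.347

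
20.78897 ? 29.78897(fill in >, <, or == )<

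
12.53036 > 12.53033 True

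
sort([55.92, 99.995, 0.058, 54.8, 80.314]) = [0.058, 54.8, 55.92, 80.314, 99.995]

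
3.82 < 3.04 False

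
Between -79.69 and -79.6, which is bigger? -79.6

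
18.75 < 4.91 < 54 False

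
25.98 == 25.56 False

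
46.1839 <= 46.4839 True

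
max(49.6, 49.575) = 49.6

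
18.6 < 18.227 False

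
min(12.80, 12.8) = 12.80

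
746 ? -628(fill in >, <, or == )>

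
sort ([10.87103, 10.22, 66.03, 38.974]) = [10.22, 10.87103, 38.974, 66.03]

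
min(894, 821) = 821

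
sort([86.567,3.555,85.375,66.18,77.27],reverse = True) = [86.567,85.375,77.27,66.18,3.555]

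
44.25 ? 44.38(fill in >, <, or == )<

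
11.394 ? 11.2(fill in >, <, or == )>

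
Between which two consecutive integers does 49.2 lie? 49 and 50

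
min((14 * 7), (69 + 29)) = 98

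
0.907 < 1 True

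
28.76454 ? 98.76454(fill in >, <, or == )<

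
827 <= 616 False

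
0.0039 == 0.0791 False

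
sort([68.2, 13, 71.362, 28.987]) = [13, 28.987, 68.2, 71.362]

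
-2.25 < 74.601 True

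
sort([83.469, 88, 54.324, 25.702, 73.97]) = [25.702, 54.324, 73.97, 83.469, 88]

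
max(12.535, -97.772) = 12.535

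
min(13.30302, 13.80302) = 13.30302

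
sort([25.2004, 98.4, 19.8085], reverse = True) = [98.4, 25.2004, 19.8085]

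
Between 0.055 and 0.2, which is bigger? 0.2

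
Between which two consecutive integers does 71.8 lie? 71 and 72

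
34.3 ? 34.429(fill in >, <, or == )<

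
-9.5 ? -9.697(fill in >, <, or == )>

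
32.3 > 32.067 True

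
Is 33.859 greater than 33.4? Yes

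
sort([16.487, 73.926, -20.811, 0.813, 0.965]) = [-20.811, 0.813, 0.965, 16.487, 73.926]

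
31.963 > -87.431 True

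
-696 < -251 True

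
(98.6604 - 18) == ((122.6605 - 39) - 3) False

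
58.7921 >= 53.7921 True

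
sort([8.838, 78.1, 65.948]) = [8.838, 65.948, 78.1]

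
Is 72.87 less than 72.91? Yes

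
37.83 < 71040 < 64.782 False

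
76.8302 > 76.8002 True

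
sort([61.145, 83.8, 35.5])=[35.5, 61.145, 83.8]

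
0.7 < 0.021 False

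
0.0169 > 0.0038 True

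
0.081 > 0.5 False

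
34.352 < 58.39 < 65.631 True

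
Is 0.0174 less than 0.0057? No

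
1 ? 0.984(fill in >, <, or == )>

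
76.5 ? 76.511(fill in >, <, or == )<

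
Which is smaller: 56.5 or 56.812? 56.5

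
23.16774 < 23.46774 True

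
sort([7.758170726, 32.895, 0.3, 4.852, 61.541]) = [0.3, 4.852, 7.758170726, 32.895, 61.541]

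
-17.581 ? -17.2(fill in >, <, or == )<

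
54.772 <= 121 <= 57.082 False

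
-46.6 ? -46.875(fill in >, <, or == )>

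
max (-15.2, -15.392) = -15.2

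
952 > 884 True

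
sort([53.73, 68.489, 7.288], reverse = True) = [68.489, 53.73, 7.288]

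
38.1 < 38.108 True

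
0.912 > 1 False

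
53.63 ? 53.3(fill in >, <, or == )>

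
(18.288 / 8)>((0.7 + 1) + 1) False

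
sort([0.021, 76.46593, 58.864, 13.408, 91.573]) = [0.021, 13.408, 58.864, 76.46593, 91.573]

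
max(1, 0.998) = 1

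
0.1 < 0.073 False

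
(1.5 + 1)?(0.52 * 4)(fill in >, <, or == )>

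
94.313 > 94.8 False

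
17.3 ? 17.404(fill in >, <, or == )<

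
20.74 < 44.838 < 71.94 True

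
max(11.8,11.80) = 11.80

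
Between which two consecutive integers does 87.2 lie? 87 and 88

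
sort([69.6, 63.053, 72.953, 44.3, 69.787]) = [44.3, 63.053, 69.6, 69.787, 72.953]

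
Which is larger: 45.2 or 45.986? 45.986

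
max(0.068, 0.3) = 0.3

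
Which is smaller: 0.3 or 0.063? 0.063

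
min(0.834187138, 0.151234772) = 0.151234772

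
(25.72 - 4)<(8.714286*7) True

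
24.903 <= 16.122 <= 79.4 False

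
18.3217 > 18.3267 False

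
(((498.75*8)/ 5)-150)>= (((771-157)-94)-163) True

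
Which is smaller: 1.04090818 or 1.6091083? 1.04090818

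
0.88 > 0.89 False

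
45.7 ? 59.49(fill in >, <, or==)<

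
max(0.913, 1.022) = 1.022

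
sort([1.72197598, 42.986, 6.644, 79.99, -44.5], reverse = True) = [79.99, 42.986, 6.644, 1.72197598, -44.5]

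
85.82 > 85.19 True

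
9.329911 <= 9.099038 False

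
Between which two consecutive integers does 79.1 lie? 79 and 80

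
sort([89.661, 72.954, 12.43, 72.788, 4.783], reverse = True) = [89.661, 72.954, 72.788, 12.43, 4.783]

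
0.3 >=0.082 True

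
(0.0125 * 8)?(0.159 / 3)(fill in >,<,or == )>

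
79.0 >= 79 True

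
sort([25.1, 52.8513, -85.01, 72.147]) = [-85.01, 25.1, 52.8513, 72.147]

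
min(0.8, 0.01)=0.01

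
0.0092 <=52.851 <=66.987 True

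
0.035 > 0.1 False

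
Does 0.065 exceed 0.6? No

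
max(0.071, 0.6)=0.6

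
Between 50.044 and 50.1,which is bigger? 50.1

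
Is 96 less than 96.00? No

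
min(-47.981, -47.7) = -47.981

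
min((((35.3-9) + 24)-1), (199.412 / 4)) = 49.3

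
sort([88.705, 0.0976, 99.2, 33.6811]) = [0.0976, 33.6811, 88.705, 99.2]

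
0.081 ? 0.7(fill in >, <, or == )<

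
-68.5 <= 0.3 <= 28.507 True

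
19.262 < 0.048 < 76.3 False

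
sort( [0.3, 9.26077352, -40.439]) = [-40.439, 0.3, 9.26077352]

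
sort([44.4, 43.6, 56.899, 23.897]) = [23.897, 43.6, 44.4, 56.899]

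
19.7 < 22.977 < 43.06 True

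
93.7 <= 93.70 True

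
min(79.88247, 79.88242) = 79.88242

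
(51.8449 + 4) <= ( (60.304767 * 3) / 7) False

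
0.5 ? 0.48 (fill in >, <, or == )>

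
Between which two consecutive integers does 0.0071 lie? 0 and 1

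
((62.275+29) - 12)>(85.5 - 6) False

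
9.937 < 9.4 False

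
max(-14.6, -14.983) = -14.6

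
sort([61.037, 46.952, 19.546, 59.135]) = [19.546, 46.952, 59.135, 61.037]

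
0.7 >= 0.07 True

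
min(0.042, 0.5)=0.042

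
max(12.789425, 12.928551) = 12.928551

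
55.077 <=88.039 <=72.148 False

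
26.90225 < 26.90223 False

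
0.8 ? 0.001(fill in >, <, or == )>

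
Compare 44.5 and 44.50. They are equal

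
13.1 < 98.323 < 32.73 False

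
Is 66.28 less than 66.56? Yes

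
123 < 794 True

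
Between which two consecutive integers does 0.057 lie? 0 and 1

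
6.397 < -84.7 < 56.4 False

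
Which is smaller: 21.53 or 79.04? 21.53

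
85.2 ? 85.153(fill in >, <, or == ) >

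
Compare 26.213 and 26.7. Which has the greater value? 26.7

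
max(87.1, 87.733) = 87.733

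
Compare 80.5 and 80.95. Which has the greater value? 80.95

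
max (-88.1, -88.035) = -88.035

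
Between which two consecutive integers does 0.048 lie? 0 and 1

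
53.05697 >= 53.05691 True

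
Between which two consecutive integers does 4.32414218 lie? 4 and 5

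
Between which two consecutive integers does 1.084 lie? 1 and 2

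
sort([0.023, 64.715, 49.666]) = [0.023, 49.666, 64.715]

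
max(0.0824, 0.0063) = 0.0824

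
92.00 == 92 True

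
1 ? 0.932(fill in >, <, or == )>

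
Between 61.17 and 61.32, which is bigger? 61.32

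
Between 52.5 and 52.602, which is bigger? 52.602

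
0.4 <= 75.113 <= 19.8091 False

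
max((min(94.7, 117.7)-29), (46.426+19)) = 65.7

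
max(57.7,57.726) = 57.726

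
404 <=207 False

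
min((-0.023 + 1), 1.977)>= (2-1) False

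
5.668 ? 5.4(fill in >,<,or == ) >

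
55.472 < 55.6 True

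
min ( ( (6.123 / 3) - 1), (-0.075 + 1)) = 0.925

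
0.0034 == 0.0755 False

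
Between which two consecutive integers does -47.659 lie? -48 and -47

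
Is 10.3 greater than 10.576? No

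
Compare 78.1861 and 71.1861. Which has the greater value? 78.1861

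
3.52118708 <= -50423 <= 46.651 False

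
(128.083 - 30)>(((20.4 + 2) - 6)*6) False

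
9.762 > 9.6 True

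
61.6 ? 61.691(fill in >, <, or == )<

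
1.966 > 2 False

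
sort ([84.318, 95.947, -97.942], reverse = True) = [95.947, 84.318, -97.942]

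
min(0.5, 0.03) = 0.03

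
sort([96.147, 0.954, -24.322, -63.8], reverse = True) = [96.147, 0.954, -24.322, -63.8]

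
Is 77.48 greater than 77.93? No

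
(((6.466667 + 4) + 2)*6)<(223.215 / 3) False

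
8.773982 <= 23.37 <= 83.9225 True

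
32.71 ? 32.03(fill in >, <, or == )>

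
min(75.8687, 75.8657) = 75.8657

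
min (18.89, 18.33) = 18.33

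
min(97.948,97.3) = 97.3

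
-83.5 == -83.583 False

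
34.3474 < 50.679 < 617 True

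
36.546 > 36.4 True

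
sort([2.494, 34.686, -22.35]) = [-22.35, 2.494, 34.686]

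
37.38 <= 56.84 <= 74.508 True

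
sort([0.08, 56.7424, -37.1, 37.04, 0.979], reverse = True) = [56.7424, 37.04, 0.979, 0.08, -37.1]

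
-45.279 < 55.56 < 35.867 False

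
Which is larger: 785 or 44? 785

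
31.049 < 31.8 True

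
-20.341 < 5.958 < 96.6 True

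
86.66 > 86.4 True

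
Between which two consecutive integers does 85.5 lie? 85 and 86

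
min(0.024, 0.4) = 0.024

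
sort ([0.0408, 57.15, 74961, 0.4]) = [0.0408, 0.4, 57.15, 74961]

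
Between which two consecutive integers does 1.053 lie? 1 and 2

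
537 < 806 True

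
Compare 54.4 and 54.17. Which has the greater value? 54.4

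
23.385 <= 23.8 True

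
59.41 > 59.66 False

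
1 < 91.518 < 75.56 False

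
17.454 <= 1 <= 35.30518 False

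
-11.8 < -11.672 True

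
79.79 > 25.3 True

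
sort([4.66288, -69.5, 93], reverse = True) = [93, 4.66288, -69.5]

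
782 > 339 True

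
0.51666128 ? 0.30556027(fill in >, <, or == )>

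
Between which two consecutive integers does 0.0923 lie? 0 and 1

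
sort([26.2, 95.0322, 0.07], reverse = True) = [95.0322, 26.2, 0.07]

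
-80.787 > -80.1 False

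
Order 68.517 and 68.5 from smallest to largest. 68.5,68.517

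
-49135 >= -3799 False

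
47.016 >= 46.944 True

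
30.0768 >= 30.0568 True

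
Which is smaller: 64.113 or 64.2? 64.113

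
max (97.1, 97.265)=97.265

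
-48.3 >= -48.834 True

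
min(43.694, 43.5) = 43.5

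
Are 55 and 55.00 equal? Yes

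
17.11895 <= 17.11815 False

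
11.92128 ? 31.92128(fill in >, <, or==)<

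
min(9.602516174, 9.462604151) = 9.462604151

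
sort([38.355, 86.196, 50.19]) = [38.355, 50.19, 86.196]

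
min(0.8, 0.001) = 0.001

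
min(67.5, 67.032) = 67.032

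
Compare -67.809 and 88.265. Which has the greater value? 88.265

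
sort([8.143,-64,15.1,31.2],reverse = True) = [31.2,15.1,8.143,-64]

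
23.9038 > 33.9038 False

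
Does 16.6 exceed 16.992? No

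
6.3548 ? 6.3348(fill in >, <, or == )>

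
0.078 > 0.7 False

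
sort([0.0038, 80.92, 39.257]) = [0.0038, 39.257, 80.92]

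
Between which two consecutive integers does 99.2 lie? 99 and 100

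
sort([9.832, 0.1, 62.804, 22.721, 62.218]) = [0.1, 9.832, 22.721, 62.218, 62.804]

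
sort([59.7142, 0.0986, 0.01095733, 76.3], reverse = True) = [76.3, 59.7142, 0.0986, 0.01095733]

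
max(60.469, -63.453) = 60.469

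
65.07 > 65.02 True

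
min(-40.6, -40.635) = -40.635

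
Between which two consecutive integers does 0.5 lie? 0 and 1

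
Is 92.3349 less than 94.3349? Yes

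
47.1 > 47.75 False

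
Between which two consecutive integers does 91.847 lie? 91 and 92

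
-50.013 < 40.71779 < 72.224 True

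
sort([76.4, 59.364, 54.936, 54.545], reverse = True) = [76.4, 59.364, 54.936, 54.545]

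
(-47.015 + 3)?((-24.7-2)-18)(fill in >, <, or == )>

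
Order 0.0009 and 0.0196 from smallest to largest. 0.0009, 0.0196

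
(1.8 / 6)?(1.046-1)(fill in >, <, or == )>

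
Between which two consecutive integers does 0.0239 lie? 0 and 1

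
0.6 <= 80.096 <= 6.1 False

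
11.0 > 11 False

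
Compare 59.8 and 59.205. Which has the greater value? 59.8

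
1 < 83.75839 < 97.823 True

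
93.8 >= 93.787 True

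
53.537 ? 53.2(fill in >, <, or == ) >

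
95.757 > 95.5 True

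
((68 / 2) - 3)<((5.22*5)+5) True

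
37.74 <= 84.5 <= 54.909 False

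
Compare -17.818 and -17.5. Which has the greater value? -17.5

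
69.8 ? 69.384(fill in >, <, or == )>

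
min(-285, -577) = -577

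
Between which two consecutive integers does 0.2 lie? 0 and 1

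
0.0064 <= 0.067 True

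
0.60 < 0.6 False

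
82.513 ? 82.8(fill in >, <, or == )<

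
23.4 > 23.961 False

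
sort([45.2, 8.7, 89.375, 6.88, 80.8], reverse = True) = [89.375, 80.8, 45.2, 8.7, 6.88]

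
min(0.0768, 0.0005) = 0.0005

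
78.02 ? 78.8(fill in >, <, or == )<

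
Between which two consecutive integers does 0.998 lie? 0 and 1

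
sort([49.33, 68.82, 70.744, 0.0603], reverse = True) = [70.744, 68.82, 49.33, 0.0603]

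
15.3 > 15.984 False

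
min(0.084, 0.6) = 0.084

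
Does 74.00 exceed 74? No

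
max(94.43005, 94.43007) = 94.43007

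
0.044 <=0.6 True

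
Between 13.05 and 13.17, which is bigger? 13.17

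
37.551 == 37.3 False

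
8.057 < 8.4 True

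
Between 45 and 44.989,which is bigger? 45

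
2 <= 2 True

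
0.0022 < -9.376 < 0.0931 False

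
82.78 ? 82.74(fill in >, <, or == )>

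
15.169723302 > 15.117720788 True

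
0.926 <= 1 True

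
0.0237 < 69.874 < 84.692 True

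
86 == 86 True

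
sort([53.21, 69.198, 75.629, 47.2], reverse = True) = [75.629, 69.198, 53.21, 47.2]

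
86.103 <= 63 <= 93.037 False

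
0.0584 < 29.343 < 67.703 True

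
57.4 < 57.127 False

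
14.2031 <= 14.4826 True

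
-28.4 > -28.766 True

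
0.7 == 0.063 False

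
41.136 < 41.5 True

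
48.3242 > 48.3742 False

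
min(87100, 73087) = 73087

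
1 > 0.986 True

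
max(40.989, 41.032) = 41.032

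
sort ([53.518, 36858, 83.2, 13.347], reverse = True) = [36858, 83.2, 53.518, 13.347]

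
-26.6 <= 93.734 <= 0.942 False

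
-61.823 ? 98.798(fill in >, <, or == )<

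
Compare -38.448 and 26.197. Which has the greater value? 26.197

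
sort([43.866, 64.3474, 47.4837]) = [43.866, 47.4837, 64.3474]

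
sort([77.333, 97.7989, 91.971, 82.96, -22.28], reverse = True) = [97.7989, 91.971, 82.96, 77.333, -22.28]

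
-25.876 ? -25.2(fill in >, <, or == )<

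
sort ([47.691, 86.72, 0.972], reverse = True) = [86.72, 47.691, 0.972]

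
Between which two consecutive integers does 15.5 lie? 15 and 16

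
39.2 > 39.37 False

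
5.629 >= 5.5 True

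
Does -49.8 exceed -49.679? No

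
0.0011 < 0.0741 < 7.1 True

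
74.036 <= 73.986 False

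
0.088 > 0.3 False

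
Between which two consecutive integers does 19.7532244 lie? 19 and 20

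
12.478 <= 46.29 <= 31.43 False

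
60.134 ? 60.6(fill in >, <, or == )<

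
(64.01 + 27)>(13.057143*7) False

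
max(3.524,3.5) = 3.524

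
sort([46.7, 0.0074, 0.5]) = [0.0074, 0.5, 46.7]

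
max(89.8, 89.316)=89.8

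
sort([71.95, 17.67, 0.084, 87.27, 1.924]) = [0.084, 1.924, 17.67, 71.95, 87.27]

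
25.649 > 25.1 True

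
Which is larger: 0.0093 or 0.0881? 0.0881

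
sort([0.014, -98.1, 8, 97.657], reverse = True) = [97.657, 8, 0.014, -98.1]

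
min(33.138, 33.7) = 33.138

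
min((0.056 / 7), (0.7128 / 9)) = 0.008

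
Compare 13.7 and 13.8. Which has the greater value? 13.8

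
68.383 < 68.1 False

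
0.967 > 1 False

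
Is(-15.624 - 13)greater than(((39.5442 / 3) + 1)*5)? No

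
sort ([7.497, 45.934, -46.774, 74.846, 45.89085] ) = [-46.774, 7.497, 45.89085, 45.934, 74.846]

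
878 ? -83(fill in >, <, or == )>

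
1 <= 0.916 False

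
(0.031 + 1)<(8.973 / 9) False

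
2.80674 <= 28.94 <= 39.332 True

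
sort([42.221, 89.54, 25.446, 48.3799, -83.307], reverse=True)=[89.54, 48.3799, 42.221, 25.446, -83.307]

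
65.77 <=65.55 False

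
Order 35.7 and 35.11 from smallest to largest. 35.11, 35.7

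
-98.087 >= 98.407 False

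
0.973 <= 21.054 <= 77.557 True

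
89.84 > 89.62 True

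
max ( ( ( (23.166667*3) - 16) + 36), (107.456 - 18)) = 89.500001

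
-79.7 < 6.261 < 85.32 True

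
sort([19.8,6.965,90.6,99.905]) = [6.965,19.8,90.6,99.905]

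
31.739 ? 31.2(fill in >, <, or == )>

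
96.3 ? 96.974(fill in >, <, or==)<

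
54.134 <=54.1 False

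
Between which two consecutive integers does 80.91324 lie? 80 and 81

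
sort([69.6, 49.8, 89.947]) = [49.8, 69.6, 89.947]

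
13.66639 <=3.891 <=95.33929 False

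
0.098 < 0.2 True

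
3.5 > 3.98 False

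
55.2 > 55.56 False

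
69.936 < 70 True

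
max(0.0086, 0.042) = 0.042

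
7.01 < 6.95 False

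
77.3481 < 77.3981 True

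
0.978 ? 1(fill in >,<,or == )<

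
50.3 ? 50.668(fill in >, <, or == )<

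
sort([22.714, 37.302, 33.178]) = [22.714, 33.178, 37.302]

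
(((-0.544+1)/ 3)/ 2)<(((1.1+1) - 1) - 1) True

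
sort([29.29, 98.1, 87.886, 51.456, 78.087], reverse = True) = [98.1, 87.886, 78.087, 51.456, 29.29]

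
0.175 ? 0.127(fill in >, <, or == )>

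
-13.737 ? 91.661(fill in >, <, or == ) <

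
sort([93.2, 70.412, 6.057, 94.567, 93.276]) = [6.057, 70.412, 93.2, 93.276, 94.567]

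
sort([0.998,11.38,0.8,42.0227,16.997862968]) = [0.8,0.998,11.38,16.997862968,42.0227]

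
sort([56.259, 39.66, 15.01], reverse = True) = [56.259, 39.66, 15.01]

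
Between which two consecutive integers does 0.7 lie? 0 and 1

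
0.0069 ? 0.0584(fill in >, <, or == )<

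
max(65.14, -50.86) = 65.14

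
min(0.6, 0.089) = 0.089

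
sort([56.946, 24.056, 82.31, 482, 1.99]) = [1.99, 24.056, 56.946, 82.31, 482]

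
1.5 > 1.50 False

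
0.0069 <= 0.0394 True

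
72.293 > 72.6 False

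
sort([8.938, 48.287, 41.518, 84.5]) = [8.938, 41.518, 48.287, 84.5]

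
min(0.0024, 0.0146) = 0.0024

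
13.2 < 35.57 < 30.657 False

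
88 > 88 False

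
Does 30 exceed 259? No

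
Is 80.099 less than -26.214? No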